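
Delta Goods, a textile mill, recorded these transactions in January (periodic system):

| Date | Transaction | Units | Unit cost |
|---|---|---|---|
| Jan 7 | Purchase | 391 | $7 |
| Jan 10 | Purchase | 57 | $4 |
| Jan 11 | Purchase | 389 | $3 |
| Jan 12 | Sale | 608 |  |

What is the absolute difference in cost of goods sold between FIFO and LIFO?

FIFO COGS: 391 @ $7 + 57 @ $4 + 160 @ $3 = $3,445
LIFO COGS: 389 @ $3 + 57 @ $4 + 162 @ $7 = $2,529
Difference = |$3,445 − $2,529| = $916

$916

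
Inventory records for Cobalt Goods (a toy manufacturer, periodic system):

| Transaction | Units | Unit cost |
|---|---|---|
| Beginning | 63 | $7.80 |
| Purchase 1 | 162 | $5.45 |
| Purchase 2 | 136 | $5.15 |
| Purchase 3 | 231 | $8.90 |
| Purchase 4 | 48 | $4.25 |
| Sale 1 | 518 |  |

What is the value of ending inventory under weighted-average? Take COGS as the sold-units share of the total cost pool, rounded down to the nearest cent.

Ending inventory = $826.29

Sale 1, sell 518: 518/640 × $4,334.60 → $3,508.31
Ending inventory (cost pool remaining) = $826.29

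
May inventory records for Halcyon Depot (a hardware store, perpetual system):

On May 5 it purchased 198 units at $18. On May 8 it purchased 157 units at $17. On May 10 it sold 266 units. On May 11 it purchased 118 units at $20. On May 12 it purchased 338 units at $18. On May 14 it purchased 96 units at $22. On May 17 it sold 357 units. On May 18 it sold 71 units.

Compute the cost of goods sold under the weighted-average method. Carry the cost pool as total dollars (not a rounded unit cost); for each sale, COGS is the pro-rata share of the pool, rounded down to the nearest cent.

COGS = $12,762.05

After May 5: 198 on hand, pool $3,564.00 (≈ $18.0000 each)
After May 8: 355 on hand, pool $6,233.00 (≈ $17.5577 each)
May 10, sell 266: 266/355 × $6,233.00 → $4,670.36
After May 11: 207 on hand, pool $3,922.64 (≈ $18.9500 each)
After May 12: 545 on hand, pool $10,006.64 (≈ $18.3608 each)
After May 14: 641 on hand, pool $12,118.64 (≈ $18.9058 each)
May 17, sell 357: 357/641 × $12,118.64 → $6,749.38
May 18, sell 71: 71/284 × $5,369.26 → $1,342.31
Total COGS = $4,670.36 + $6,749.38 + $1,342.31 = $12,762.05
Ending inventory (cost pool remaining) = $4,026.95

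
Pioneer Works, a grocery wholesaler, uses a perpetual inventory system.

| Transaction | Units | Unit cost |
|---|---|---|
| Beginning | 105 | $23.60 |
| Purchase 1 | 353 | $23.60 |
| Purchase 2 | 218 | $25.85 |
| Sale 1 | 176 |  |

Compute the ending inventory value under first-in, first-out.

Sale 1 (176) [FIFO — oldest first]: 105 @ $23.60 + 71 @ $23.60 = $4,153.60
Ending inventory: 282 @ $23.60 + 218 @ $25.85 = $12,290.50

Ending inventory = $12,290.50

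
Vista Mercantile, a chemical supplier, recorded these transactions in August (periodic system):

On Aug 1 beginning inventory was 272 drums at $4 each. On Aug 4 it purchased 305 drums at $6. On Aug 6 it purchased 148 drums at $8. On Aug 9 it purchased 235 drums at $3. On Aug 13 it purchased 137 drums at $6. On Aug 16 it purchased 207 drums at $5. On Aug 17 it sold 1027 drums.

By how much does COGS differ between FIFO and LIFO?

FIFO COGS: 272 @ $4 + 305 @ $6 + 148 @ $8 + 235 @ $3 + 67 @ $6 = $5,209
LIFO COGS: 207 @ $5 + 137 @ $6 + 235 @ $3 + 148 @ $8 + 300 @ $6 = $5,546
Difference = |$5,209 − $5,546| = $337

$337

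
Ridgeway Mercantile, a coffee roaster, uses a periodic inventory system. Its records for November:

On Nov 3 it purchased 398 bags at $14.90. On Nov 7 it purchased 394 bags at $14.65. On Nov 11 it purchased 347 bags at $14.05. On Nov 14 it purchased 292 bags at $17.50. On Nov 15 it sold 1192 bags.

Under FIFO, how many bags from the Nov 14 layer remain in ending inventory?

Nov 15, 1192 sold [FIFO — oldest first]: 398 @ $14.90 + 394 @ $14.65 + 347 @ $14.05 + 53 @ $17.50 = $17,505.15
Ending inventory: 239 @ $17.50 = $4,182.50
Check: goods available $21,687.65 = COGS $17,505.15 + ending $4,182.50

239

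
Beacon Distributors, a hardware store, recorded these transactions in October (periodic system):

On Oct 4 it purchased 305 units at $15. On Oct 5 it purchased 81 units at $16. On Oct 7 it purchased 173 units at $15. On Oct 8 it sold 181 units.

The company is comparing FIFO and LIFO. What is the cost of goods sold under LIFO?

COGS = $2,723

FIFO COGS: 181 @ $15 = $2,715
LIFO COGS: 173 @ $15 + 8 @ $16 = $2,723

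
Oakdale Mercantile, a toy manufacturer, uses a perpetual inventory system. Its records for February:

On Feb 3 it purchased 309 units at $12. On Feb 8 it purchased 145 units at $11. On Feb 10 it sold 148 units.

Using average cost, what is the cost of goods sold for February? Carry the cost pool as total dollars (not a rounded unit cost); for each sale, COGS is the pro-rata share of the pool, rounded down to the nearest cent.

COGS = $1,728.73

After Feb 3: 309 on hand, pool $3,708.00 (≈ $12.0000 each)
After Feb 8: 454 on hand, pool $5,303.00 (≈ $11.6806 each)
Feb 10, sell 148: 148/454 × $5,303.00 → $1,728.73
Ending inventory (cost pool remaining) = $3,574.27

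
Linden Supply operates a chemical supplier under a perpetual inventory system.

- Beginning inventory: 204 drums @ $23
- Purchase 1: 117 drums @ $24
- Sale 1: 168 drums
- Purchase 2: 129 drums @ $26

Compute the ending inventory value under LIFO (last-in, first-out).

Ending inventory = $6,873

Sale 1 (168) [LIFO — newest first]: 117 @ $24 + 51 @ $23 = $3,981
Ending inventory: 153 @ $23 + 129 @ $26 = $6,873
Check: goods available $10,854 = COGS $3,981 + ending $6,873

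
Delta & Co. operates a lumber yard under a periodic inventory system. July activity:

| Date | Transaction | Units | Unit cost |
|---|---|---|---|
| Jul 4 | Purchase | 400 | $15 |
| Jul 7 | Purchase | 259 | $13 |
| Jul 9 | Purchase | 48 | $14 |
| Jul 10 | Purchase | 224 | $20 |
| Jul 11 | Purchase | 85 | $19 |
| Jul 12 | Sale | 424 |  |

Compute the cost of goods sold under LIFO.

Jul 12, 424 sold [LIFO — newest first]: 85 @ $19 + 224 @ $20 + 48 @ $14 + 67 @ $13 = $7,638
Ending inventory: 400 @ $15 + 192 @ $13 = $8,496
Check: goods available $16,134 = COGS $7,638 + ending $8,496

COGS = $7,638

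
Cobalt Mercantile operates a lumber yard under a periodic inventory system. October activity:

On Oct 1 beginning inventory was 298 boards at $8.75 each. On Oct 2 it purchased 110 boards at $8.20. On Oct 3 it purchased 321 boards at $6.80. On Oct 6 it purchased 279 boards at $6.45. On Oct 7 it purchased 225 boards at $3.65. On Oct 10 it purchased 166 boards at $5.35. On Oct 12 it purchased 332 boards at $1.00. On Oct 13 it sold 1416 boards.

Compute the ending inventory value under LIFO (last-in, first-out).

Ending inventory = $2,746.90

Oct 13, 1416 sold [LIFO — newest first]: 332 @ $1.00 + 166 @ $5.35 + 225 @ $3.65 + 279 @ $6.45 + 321 @ $6.80 + 93 @ $8.20 = $6,786.30
Ending inventory: 298 @ $8.75 + 17 @ $8.20 = $2,746.90
Check: goods available $9,533.20 = COGS $6,786.30 + ending $2,746.90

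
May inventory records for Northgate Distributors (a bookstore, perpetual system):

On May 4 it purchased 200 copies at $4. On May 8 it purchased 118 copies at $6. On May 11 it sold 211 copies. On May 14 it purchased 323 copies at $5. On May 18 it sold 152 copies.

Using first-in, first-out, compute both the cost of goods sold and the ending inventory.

May 11, 211 sold [FIFO — oldest first]: 200 @ $4 + 11 @ $6 = $866
May 18, 152 sold [FIFO — oldest first]: 107 @ $6 + 45 @ $5 = $867
Total COGS = $866 + $867 = $1,733
Ending inventory: 278 @ $5 = $1,390

COGS = $1,733; ending inventory = $1,390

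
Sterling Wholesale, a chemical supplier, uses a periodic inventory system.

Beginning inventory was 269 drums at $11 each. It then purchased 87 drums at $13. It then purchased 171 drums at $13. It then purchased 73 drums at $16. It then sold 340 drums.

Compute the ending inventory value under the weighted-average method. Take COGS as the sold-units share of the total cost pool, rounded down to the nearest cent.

Ending inventory = $3,241.77

Sale 1, sell 340: 340/600 × $7,481.00 → $4,239.23
Ending inventory (cost pool remaining) = $3,241.77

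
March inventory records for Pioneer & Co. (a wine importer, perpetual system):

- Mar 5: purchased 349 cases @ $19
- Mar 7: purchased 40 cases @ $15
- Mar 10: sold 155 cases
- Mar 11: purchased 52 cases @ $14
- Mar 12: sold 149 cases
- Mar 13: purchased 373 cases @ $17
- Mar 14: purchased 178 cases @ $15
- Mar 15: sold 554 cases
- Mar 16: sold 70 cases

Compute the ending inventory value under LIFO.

Ending inventory = $1,216

Mar 10, 155 sold [LIFO — newest first]: 40 @ $15 + 115 @ $19 = $2,785
Mar 12, 149 sold [LIFO — newest first]: 52 @ $14 + 97 @ $19 = $2,571
Mar 15, 554 sold [LIFO — newest first]: 178 @ $15 + 373 @ $17 + 3 @ $19 = $9,068
Mar 16, 70 sold [LIFO — newest first]: 70 @ $19 = $1,330
Total COGS = $2,785 + $2,571 + $9,068 + $1,330 = $15,754
Ending inventory: 64 @ $19 = $1,216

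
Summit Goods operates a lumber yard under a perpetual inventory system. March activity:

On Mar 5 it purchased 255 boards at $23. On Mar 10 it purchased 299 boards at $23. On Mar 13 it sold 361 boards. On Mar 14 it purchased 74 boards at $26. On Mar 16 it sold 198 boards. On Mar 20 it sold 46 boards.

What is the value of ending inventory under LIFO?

Ending inventory = $529

Mar 13, 361 sold [LIFO — newest first]: 299 @ $23 + 62 @ $23 = $8,303
Mar 16, 198 sold [LIFO — newest first]: 74 @ $26 + 124 @ $23 = $4,776
Mar 20, 46 sold [LIFO — newest first]: 46 @ $23 = $1,058
Total COGS = $8,303 + $4,776 + $1,058 = $14,137
Ending inventory: 23 @ $23 = $529
Check: goods available $14,666 = COGS $14,137 + ending $529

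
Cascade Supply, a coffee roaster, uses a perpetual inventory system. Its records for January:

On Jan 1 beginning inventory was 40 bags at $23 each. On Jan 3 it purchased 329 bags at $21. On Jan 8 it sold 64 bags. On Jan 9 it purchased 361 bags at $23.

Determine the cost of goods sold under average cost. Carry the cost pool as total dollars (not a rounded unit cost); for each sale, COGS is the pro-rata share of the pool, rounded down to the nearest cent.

After Jan 1: 40 on hand, pool $920.00 (≈ $23.0000 each)
After Jan 3: 369 on hand, pool $7,829.00 (≈ $21.2168 each)
Jan 8, sell 64: 64/369 × $7,829.00 → $1,357.87
After Jan 9: 666 on hand, pool $14,774.13 (≈ $22.1834 each)
Ending inventory (cost pool remaining) = $14,774.13

COGS = $1,357.87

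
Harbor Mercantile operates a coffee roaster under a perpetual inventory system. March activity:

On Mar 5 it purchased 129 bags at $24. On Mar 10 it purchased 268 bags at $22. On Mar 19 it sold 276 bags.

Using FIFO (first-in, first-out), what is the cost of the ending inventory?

Mar 19, 276 sold [FIFO — oldest first]: 129 @ $24 + 147 @ $22 = $6,330
Ending inventory: 121 @ $22 = $2,662

Ending inventory = $2,662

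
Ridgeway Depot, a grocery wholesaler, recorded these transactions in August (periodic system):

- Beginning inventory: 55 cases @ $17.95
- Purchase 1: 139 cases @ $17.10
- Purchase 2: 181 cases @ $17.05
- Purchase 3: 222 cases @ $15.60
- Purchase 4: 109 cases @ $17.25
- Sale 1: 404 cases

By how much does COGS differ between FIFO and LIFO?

$314.50

FIFO COGS: 55 @ $17.95 + 139 @ $17.10 + 181 @ $17.05 + 29 @ $15.60 = $6,902.60
LIFO COGS: 109 @ $17.25 + 222 @ $15.60 + 73 @ $17.05 = $6,588.10
Difference = |$6,902.60 − $6,588.10| = $314.50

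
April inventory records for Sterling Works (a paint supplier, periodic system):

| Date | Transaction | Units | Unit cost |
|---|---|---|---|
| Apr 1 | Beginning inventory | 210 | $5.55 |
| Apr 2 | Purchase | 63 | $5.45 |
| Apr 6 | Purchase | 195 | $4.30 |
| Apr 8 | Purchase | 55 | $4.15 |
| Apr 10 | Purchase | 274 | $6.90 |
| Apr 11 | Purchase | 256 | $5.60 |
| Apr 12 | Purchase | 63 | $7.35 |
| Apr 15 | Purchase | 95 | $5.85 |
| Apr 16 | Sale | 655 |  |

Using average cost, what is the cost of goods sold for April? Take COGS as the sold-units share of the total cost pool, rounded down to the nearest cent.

Apr 16, sell 655: 655/1211 × $6,918.60 → $3,742.09
Ending inventory (cost pool remaining) = $3,176.51

COGS = $3,742.09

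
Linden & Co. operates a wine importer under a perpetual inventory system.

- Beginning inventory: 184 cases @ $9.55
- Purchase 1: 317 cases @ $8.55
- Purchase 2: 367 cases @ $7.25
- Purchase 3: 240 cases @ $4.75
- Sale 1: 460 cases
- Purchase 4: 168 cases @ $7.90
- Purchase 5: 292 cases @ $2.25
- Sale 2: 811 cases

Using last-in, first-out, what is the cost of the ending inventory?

Sale 1 (460) [LIFO — newest first]: 240 @ $4.75 + 220 @ $7.25 = $2,735.00
Sale 2 (811) [LIFO — newest first]: 292 @ $2.25 + 168 @ $7.90 + 147 @ $7.25 + 204 @ $8.55 = $4,794.15
Total COGS = $2,735.00 + $4,794.15 = $7,529.15
Ending inventory: 184 @ $9.55 + 113 @ $8.55 = $2,723.35

Ending inventory = $2,723.35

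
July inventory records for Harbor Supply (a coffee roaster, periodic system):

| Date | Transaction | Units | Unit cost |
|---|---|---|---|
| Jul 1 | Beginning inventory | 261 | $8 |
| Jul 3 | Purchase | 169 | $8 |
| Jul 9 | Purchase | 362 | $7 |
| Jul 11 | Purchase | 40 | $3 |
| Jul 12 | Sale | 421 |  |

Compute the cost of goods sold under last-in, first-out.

Jul 12, 421 sold [LIFO — newest first]: 40 @ $3 + 362 @ $7 + 19 @ $8 = $2,806
Ending inventory: 261 @ $8 + 150 @ $8 = $3,288

COGS = $2,806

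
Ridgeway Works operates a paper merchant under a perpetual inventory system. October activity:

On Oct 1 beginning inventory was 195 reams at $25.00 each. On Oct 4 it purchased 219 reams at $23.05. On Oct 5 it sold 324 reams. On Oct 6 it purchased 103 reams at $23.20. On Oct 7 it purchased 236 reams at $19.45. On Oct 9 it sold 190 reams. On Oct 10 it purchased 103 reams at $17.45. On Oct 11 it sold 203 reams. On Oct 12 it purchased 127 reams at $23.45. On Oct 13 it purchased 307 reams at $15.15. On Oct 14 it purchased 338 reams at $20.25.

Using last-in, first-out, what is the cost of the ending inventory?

Oct 5, 324 sold [LIFO — newest first]: 219 @ $23.05 + 105 @ $25.00 = $7,672.95
Oct 9, 190 sold [LIFO — newest first]: 190 @ $19.45 = $3,695.50
Oct 11, 203 sold [LIFO — newest first]: 103 @ $17.45 + 46 @ $19.45 + 54 @ $23.20 = $3,944.85
Total COGS = $7,672.95 + $3,695.50 + $3,944.85 = $15,313.30
Ending inventory: 90 @ $25.00 + 49 @ $23.20 + 127 @ $23.45 + 307 @ $15.15 + 338 @ $20.25 = $17,860.50

Ending inventory = $17,860.50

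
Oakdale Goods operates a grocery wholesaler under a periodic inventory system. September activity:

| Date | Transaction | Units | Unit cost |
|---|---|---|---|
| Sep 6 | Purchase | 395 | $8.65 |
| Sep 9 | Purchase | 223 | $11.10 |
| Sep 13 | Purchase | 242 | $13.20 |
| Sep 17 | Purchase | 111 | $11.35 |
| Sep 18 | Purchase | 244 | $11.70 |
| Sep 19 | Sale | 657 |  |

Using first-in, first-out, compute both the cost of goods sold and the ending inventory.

Sep 19, 657 sold [FIFO — oldest first]: 395 @ $8.65 + 223 @ $11.10 + 39 @ $13.20 = $6,406.85
Ending inventory: 203 @ $13.20 + 111 @ $11.35 + 244 @ $11.70 = $6,794.25
Check: goods available $13,201.10 = COGS $6,406.85 + ending $6,794.25

COGS = $6,406.85; ending inventory = $6,794.25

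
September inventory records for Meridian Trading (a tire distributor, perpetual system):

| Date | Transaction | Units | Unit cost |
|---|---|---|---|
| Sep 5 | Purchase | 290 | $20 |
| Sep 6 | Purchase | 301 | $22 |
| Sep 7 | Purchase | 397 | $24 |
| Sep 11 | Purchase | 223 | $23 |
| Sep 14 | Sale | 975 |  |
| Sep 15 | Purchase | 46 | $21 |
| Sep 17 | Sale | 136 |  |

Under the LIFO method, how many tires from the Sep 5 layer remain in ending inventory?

146

Sep 14, 975 sold [LIFO — newest first]: 223 @ $23 + 397 @ $24 + 301 @ $22 + 54 @ $20 = $22,359
Sep 17, 136 sold [LIFO — newest first]: 46 @ $21 + 90 @ $20 = $2,766
Total COGS = $22,359 + $2,766 = $25,125
Ending inventory: 146 @ $20 = $2,920
Check: goods available $28,045 = COGS $25,125 + ending $2,920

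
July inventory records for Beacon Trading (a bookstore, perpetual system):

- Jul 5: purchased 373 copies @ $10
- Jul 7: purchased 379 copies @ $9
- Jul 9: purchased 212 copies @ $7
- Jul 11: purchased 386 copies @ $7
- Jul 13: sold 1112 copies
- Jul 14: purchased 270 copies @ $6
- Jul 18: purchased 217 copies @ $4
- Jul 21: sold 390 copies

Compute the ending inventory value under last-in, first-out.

Jul 13, 1112 sold [LIFO — newest first]: 386 @ $7 + 212 @ $7 + 379 @ $9 + 135 @ $10 = $8,947
Jul 21, 390 sold [LIFO — newest first]: 217 @ $4 + 173 @ $6 = $1,906
Total COGS = $8,947 + $1,906 = $10,853
Ending inventory: 238 @ $10 + 97 @ $6 = $2,962

Ending inventory = $2,962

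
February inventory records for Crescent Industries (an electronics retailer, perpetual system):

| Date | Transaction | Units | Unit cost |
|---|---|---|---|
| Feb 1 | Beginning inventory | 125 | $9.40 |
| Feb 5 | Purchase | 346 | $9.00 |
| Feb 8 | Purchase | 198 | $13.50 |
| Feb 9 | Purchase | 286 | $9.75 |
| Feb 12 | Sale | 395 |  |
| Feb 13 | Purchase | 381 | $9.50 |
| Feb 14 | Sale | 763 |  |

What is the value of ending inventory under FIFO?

Feb 12, 395 sold [FIFO — oldest first]: 125 @ $9.40 + 270 @ $9.00 = $3,605.00
Feb 14, 763 sold [FIFO — oldest first]: 76 @ $9.00 + 198 @ $13.50 + 286 @ $9.75 + 203 @ $9.50 = $8,074.00
Total COGS = $3,605.00 + $8,074.00 = $11,679.00
Ending inventory: 178 @ $9.50 = $1,691.00
Check: goods available $13,370.00 = COGS $11,679.00 + ending $1,691.00

Ending inventory = $1,691.00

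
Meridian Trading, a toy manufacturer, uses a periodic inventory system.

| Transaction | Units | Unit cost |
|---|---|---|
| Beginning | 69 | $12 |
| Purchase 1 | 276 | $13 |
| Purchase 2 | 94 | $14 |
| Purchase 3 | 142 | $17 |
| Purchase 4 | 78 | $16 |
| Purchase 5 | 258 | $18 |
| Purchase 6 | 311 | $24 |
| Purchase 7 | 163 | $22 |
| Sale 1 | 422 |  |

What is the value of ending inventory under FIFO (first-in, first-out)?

Sale 1 (422) [FIFO — oldest first]: 69 @ $12 + 276 @ $13 + 77 @ $14 = $5,494
Ending inventory: 17 @ $14 + 142 @ $17 + 78 @ $16 + 258 @ $18 + 311 @ $24 + 163 @ $22 = $19,594

Ending inventory = $19,594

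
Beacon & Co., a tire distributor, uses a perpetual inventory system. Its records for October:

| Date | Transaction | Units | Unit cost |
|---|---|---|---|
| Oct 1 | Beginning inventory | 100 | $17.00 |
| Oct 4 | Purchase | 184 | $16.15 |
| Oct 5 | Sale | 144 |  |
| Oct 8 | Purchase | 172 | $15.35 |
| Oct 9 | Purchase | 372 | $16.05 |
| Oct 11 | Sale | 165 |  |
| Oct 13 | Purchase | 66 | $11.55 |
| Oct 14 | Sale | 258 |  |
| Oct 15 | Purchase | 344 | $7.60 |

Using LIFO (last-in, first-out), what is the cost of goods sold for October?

COGS = $8,817.75

Oct 5, 144 sold [LIFO — newest first]: 144 @ $16.15 = $2,325.60
Oct 11, 165 sold [LIFO — newest first]: 165 @ $16.05 = $2,648.25
Oct 14, 258 sold [LIFO — newest first]: 66 @ $11.55 + 192 @ $16.05 = $3,843.90
Total COGS = $2,325.60 + $2,648.25 + $3,843.90 = $8,817.75
Ending inventory: 100 @ $17.00 + 40 @ $16.15 + 172 @ $15.35 + 15 @ $16.05 + 344 @ $7.60 = $7,841.35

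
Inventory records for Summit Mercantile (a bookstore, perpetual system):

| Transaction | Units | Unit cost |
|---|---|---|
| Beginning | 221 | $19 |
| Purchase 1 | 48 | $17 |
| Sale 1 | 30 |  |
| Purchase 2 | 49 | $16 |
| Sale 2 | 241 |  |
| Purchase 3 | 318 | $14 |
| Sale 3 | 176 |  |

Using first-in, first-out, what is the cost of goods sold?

Sale 1 (30) [FIFO — oldest first]: 30 @ $19 = $570
Sale 2 (241) [FIFO — oldest first]: 191 @ $19 + 48 @ $17 + 2 @ $16 = $4,477
Sale 3 (176) [FIFO — oldest first]: 47 @ $16 + 129 @ $14 = $2,558
Total COGS = $570 + $4,477 + $2,558 = $7,605
Ending inventory: 189 @ $14 = $2,646
Check: goods available $10,251 = COGS $7,605 + ending $2,646

COGS = $7,605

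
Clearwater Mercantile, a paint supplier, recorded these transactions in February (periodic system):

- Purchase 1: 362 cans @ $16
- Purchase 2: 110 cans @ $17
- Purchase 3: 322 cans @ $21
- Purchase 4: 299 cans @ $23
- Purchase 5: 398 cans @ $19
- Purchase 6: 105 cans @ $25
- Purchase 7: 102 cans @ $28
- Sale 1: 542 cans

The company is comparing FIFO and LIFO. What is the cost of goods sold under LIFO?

COGS = $11,846

FIFO COGS: 362 @ $16 + 110 @ $17 + 70 @ $21 = $9,132
LIFO COGS: 102 @ $28 + 105 @ $25 + 335 @ $19 = $11,846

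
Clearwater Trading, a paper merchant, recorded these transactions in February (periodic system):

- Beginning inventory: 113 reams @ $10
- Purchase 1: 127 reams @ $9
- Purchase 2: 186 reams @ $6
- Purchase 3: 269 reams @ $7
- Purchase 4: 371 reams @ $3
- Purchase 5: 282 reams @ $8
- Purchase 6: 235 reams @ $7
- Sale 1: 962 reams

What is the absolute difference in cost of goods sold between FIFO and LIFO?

FIFO COGS: 113 @ $10 + 127 @ $9 + 186 @ $6 + 269 @ $7 + 267 @ $3 = $6,073
LIFO COGS: 235 @ $7 + 282 @ $8 + 371 @ $3 + 74 @ $7 = $5,532
Difference = |$6,073 − $5,532| = $541

$541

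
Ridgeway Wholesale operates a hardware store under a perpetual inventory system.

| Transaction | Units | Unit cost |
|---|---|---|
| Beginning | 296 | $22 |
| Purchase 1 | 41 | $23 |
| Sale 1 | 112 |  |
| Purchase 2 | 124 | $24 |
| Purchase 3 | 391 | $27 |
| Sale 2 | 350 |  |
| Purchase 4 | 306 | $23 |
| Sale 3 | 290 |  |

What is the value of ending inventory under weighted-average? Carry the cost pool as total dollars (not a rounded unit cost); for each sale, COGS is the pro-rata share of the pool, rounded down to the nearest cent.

After Beginning: 296 on hand, pool $6,512.00 (≈ $22.0000 each)
After Purchase 1: 337 on hand, pool $7,455.00 (≈ $22.1217 each)
Sale 1, sell 112: 112/337 × $7,455.00 → $2,477.62
After Purchase 2: 349 on hand, pool $7,953.38 (≈ $22.7891 each)
After Purchase 3: 740 on hand, pool $18,510.38 (≈ $25.0140 each)
Sale 2, sell 350: 350/740 × $18,510.38 → $8,754.90
After Purchase 4: 696 on hand, pool $16,793.48 (≈ $24.1286 each)
Sale 3, sell 290: 290/696 × $16,793.48 → $6,997.28
Total COGS = $2,477.62 + $8,754.90 + $6,997.28 = $18,229.80
Ending inventory (cost pool remaining) = $9,796.20

Ending inventory = $9,796.20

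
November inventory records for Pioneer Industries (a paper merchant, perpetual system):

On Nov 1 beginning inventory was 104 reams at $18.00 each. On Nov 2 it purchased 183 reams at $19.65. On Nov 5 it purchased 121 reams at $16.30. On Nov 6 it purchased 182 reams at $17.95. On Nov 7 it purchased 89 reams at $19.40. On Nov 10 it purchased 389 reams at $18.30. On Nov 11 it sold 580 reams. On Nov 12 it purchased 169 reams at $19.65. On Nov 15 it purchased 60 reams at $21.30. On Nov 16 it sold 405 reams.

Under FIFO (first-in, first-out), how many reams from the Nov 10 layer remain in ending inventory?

83

Nov 11, 580 sold [FIFO — oldest first]: 104 @ $18.00 + 183 @ $19.65 + 121 @ $16.30 + 172 @ $17.95 = $10,527.65
Nov 16, 405 sold [FIFO — oldest first]: 10 @ $17.95 + 89 @ $19.40 + 306 @ $18.30 = $7,505.90
Total COGS = $10,527.65 + $7,505.90 = $18,033.55
Ending inventory: 83 @ $18.30 + 169 @ $19.65 + 60 @ $21.30 = $6,117.75
Check: goods available $24,151.30 = COGS $18,033.55 + ending $6,117.75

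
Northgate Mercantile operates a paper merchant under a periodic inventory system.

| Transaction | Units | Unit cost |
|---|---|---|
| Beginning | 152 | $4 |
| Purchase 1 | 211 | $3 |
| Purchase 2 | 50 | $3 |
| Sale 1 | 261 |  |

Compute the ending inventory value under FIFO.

Ending inventory = $456

Sale 1 (261) [FIFO — oldest first]: 152 @ $4 + 109 @ $3 = $935
Ending inventory: 102 @ $3 + 50 @ $3 = $456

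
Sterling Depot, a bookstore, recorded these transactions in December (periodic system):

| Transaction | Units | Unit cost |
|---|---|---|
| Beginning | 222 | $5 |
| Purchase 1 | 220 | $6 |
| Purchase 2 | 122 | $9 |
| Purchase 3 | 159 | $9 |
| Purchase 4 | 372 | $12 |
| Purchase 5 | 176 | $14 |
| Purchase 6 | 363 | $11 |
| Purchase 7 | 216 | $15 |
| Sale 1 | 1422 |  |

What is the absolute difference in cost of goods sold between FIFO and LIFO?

FIFO COGS: 222 @ $5 + 220 @ $6 + 122 @ $9 + 159 @ $9 + 372 @ $12 + 176 @ $14 + 151 @ $11 = $13,548
LIFO COGS: 216 @ $15 + 363 @ $11 + 176 @ $14 + 372 @ $12 + 159 @ $9 + 122 @ $9 + 14 @ $6 = $16,774
Difference = |$13,548 − $16,774| = $3,226

$3,226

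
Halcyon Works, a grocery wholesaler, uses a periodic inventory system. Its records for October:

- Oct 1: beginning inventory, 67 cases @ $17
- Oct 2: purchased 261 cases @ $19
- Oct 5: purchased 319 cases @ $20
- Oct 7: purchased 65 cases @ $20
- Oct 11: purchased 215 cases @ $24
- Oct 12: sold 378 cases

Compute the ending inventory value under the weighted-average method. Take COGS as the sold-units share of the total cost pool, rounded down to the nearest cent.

Ending inventory = $11,215.71

Oct 12, sell 378: 378/927 × $18,938.00 → $7,722.29
Ending inventory (cost pool remaining) = $11,215.71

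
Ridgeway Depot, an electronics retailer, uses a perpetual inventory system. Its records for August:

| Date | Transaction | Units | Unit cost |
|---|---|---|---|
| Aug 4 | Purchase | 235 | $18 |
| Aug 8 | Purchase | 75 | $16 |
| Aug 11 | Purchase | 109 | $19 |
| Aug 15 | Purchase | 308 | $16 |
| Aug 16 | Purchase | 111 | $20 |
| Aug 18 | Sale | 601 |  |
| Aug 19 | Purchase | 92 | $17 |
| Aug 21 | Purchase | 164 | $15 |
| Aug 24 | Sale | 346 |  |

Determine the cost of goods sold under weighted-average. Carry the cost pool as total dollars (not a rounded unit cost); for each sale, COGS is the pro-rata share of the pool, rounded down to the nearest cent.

COGS = $16,237.81

After Aug 4: 235 on hand, pool $4,230.00 (≈ $18.0000 each)
After Aug 8: 310 on hand, pool $5,430.00 (≈ $17.5161 each)
After Aug 11: 419 on hand, pool $7,501.00 (≈ $17.9021 each)
After Aug 15: 727 on hand, pool $12,429.00 (≈ $17.0963 each)
After Aug 16: 838 on hand, pool $14,649.00 (≈ $17.4809 each)
Aug 18, sell 601: 601/838 × $14,649.00 → $10,506.02
After Aug 19: 329 on hand, pool $5,706.98 (≈ $17.3464 each)
After Aug 21: 493 on hand, pool $8,166.98 (≈ $16.5659 each)
Aug 24, sell 346: 346/493 × $8,166.98 → $5,731.79
Total COGS = $10,506.02 + $5,731.79 = $16,237.81
Ending inventory (cost pool remaining) = $2,435.19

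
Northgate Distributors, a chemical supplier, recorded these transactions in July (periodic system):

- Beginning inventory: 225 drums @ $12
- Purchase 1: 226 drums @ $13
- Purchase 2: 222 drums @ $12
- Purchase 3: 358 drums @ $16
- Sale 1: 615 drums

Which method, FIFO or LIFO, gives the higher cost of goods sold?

FIFO COGS: 225 @ $12 + 226 @ $13 + 164 @ $12 = $7,606
LIFO COGS: 358 @ $16 + 222 @ $12 + 35 @ $13 = $8,847

LIFO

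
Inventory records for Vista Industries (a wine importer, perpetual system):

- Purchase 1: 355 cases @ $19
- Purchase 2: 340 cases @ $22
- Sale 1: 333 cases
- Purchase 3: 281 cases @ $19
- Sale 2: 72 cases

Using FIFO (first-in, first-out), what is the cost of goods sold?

Sale 1 (333) [FIFO — oldest first]: 333 @ $19 = $6,327
Sale 2 (72) [FIFO — oldest first]: 22 @ $19 + 50 @ $22 = $1,518
Total COGS = $6,327 + $1,518 = $7,845
Ending inventory: 290 @ $22 + 281 @ $19 = $11,719
Check: goods available $19,564 = COGS $7,845 + ending $11,719

COGS = $7,845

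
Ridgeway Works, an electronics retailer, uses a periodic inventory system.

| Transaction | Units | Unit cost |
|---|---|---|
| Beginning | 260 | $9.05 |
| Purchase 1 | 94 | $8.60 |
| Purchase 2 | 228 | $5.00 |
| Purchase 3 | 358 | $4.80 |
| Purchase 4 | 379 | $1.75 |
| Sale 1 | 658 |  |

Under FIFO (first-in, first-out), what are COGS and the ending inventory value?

COGS = $4,666.20; ending inventory = $2,016.85

Sale 1 (658) [FIFO — oldest first]: 260 @ $9.05 + 94 @ $8.60 + 228 @ $5.00 + 76 @ $4.80 = $4,666.20
Ending inventory: 282 @ $4.80 + 379 @ $1.75 = $2,016.85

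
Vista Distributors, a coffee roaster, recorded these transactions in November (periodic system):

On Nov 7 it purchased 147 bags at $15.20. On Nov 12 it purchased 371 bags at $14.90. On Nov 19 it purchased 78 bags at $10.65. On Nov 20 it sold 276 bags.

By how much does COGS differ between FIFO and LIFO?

$375.60

FIFO COGS: 147 @ $15.20 + 129 @ $14.90 = $4,156.50
LIFO COGS: 78 @ $10.65 + 198 @ $14.90 = $3,780.90
Difference = |$4,156.50 − $3,780.90| = $375.60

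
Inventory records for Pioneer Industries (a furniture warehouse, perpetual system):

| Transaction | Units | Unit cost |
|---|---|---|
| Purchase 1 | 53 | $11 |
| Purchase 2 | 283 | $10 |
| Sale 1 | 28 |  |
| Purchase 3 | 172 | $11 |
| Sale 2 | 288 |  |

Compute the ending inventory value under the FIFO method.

Ending inventory = $2,092

Sale 1 (28) [FIFO — oldest first]: 28 @ $11 = $308
Sale 2 (288) [FIFO — oldest first]: 25 @ $11 + 263 @ $10 = $2,905
Total COGS = $308 + $2,905 = $3,213
Ending inventory: 20 @ $10 + 172 @ $11 = $2,092
Check: goods available $5,305 = COGS $3,213 + ending $2,092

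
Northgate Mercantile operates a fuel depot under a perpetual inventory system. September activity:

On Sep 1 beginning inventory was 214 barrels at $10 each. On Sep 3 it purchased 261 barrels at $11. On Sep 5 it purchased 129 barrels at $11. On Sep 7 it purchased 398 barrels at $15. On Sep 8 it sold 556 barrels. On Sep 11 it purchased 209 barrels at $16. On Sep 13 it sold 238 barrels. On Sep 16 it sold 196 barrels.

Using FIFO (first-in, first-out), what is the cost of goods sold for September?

COGS = $12,220

Sep 8, 556 sold [FIFO — oldest first]: 214 @ $10 + 261 @ $11 + 81 @ $11 = $5,902
Sep 13, 238 sold [FIFO — oldest first]: 48 @ $11 + 190 @ $15 = $3,378
Sep 16, 196 sold [FIFO — oldest first]: 196 @ $15 = $2,940
Total COGS = $5,902 + $3,378 + $2,940 = $12,220
Ending inventory: 12 @ $15 + 209 @ $16 = $3,524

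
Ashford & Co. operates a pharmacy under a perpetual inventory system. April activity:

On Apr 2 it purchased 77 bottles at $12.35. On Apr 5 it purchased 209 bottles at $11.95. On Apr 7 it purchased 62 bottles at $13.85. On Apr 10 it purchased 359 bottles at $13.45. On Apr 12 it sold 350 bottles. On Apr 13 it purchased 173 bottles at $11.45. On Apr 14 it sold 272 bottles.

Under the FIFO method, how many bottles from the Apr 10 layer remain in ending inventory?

Apr 12, 350 sold [FIFO — oldest first]: 77 @ $12.35 + 209 @ $11.95 + 62 @ $13.85 + 2 @ $13.45 = $4,334.10
Apr 14, 272 sold [FIFO — oldest first]: 272 @ $13.45 = $3,658.40
Total COGS = $4,334.10 + $3,658.40 = $7,992.50
Ending inventory: 85 @ $13.45 + 173 @ $11.45 = $3,124.10
Check: goods available $11,116.60 = COGS $7,992.50 + ending $3,124.10

85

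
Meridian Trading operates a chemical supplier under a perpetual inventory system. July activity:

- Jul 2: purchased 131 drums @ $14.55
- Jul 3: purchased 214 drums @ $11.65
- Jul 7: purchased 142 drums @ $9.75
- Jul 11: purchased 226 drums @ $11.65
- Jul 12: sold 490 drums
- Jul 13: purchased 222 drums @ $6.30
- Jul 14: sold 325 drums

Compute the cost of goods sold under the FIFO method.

Jul 12, 490 sold [FIFO — oldest first]: 131 @ $14.55 + 214 @ $11.65 + 142 @ $9.75 + 3 @ $11.65 = $5,818.60
Jul 14, 325 sold [FIFO — oldest first]: 223 @ $11.65 + 102 @ $6.30 = $3,240.55
Total COGS = $5,818.60 + $3,240.55 = $9,059.15
Ending inventory: 120 @ $6.30 = $756.00
Check: goods available $9,815.15 = COGS $9,059.15 + ending $756.00

COGS = $9,059.15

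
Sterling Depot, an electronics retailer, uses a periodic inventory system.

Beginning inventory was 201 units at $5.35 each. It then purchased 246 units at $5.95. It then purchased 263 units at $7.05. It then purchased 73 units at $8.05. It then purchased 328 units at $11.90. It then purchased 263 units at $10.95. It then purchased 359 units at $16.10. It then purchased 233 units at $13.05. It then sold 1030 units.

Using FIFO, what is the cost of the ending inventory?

Ending inventory = $12,664.30

Sale 1 (1030) [FIFO — oldest first]: 201 @ $5.35 + 246 @ $5.95 + 263 @ $7.05 + 73 @ $8.05 + 247 @ $11.90 = $7,920.15
Ending inventory: 81 @ $11.90 + 263 @ $10.95 + 359 @ $16.10 + 233 @ $13.05 = $12,664.30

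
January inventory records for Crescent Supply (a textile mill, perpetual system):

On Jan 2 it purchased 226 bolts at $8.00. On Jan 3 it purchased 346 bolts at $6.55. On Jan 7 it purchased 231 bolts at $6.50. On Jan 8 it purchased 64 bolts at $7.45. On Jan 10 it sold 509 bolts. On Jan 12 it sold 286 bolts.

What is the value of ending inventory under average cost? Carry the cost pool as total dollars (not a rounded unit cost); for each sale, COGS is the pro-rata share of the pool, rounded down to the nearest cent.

Ending inventory = $502.64

After Jan 2: 226 on hand, pool $1,808.00 (≈ $8.0000 each)
After Jan 3: 572 on hand, pool $4,074.30 (≈ $7.1229 each)
After Jan 7: 803 on hand, pool $5,575.80 (≈ $6.9437 each)
After Jan 8: 867 on hand, pool $6,052.60 (≈ $6.9811 each)
Jan 10, sell 509: 509/867 × $6,052.60 → $3,553.37
Jan 12, sell 286: 286/358 × $2,499.23 → $1,996.59
Total COGS = $3,553.37 + $1,996.59 = $5,549.96
Ending inventory (cost pool remaining) = $502.64
Check: goods available $6,052.60 = COGS $5,549.96 + ending $502.64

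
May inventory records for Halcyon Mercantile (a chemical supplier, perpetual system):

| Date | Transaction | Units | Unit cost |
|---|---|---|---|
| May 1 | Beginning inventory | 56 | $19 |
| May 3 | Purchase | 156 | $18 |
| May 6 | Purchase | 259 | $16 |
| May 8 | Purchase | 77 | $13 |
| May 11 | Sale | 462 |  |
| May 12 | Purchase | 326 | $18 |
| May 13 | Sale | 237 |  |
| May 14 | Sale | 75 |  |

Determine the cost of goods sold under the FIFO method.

May 11, 462 sold [FIFO — oldest first]: 56 @ $19 + 156 @ $18 + 250 @ $16 = $7,872
May 13, 237 sold [FIFO — oldest first]: 9 @ $16 + 77 @ $13 + 151 @ $18 = $3,863
May 14, 75 sold [FIFO — oldest first]: 75 @ $18 = $1,350
Total COGS = $7,872 + $3,863 + $1,350 = $13,085
Ending inventory: 100 @ $18 = $1,800

COGS = $13,085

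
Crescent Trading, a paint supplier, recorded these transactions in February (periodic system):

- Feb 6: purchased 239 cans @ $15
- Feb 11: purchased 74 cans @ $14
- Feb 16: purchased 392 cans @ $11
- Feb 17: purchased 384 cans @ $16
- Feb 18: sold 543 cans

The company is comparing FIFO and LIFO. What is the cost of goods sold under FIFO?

FIFO COGS: 239 @ $15 + 74 @ $14 + 230 @ $11 = $7,151
LIFO COGS: 384 @ $16 + 159 @ $11 = $7,893

COGS = $7,151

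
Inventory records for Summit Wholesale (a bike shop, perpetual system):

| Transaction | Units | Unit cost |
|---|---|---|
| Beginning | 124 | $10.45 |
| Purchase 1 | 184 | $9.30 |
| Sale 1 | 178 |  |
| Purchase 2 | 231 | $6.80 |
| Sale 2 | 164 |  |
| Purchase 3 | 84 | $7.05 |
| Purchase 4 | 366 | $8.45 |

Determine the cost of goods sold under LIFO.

COGS = $2,770.60

Sale 1 (178) [LIFO — newest first]: 178 @ $9.30 = $1,655.40
Sale 2 (164) [LIFO — newest first]: 164 @ $6.80 = $1,115.20
Total COGS = $1,655.40 + $1,115.20 = $2,770.60
Ending inventory: 124 @ $10.45 + 6 @ $9.30 + 67 @ $6.80 + 84 @ $7.05 + 366 @ $8.45 = $5,492.10
Check: goods available $8,262.70 = COGS $2,770.60 + ending $5,492.10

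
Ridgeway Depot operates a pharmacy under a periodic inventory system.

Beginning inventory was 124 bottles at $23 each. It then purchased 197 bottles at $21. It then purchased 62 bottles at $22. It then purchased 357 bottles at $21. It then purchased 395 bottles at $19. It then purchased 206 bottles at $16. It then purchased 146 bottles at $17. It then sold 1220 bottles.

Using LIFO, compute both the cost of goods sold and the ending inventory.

COGS = $23,278; ending inventory = $5,855

Sale 1 (1220) [LIFO — newest first]: 146 @ $17 + 206 @ $16 + 395 @ $19 + 357 @ $21 + 62 @ $22 + 54 @ $21 = $23,278
Ending inventory: 124 @ $23 + 143 @ $21 = $5,855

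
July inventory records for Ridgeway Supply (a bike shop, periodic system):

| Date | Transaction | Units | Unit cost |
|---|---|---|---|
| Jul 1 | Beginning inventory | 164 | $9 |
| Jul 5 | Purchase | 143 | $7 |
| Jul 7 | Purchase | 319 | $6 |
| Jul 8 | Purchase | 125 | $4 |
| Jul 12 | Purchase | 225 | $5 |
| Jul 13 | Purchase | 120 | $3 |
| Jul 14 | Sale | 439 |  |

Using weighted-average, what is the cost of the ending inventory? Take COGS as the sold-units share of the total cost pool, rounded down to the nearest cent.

Jul 14, sell 439: 439/1096 × $6,376.00 → $2,553.89
Ending inventory (cost pool remaining) = $3,822.11

Ending inventory = $3,822.11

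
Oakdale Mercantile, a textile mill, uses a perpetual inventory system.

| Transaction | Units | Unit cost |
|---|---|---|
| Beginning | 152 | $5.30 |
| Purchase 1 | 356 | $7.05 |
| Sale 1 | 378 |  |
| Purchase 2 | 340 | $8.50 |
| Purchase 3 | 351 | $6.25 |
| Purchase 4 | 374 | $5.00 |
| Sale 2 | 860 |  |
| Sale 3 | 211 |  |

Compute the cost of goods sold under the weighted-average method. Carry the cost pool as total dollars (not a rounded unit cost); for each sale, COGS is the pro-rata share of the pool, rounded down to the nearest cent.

After Beginning: 152 on hand, pool $805.60 (≈ $5.3000 each)
After Purchase 1: 508 on hand, pool $3,315.40 (≈ $6.5264 each)
Sale 1, sell 378: 378/508 × $3,315.40 → $2,466.97
After Purchase 2: 470 on hand, pool $3,738.43 (≈ $7.9541 each)
After Purchase 3: 821 on hand, pool $5,932.18 (≈ $7.2256 each)
After Purchase 4: 1195 on hand, pool $7,802.18 (≈ $6.5290 each)
Sale 2, sell 860: 860/1195 × $7,802.18 → $5,614.95
Sale 3, sell 211: 211/335 × $2,187.23 → $1,377.62
Total COGS = $2,466.97 + $5,614.95 + $1,377.62 = $9,459.54
Ending inventory (cost pool remaining) = $809.61
Check: goods available $10,269.15 = COGS $9,459.54 + ending $809.61

COGS = $9,459.54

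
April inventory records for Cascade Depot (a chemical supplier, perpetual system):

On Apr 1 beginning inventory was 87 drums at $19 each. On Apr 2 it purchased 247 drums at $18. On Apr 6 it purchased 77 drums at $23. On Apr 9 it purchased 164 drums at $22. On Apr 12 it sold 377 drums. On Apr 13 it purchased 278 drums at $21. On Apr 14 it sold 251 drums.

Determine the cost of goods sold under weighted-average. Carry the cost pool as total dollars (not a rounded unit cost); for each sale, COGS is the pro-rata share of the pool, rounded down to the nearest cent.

After Apr 1: 87 on hand, pool $1,653.00 (≈ $19.0000 each)
After Apr 2: 334 on hand, pool $6,099.00 (≈ $18.2605 each)
After Apr 6: 411 on hand, pool $7,870.00 (≈ $19.1484 each)
After Apr 9: 575 on hand, pool $11,478.00 (≈ $19.9617 each)
Apr 12, sell 377: 377/575 × $11,478.00 → $7,525.57
After Apr 13: 476 on hand, pool $9,790.43 (≈ $20.5681 each)
Apr 14, sell 251: 251/476 × $9,790.43 → $5,162.60
Total COGS = $7,525.57 + $5,162.60 = $12,688.17
Ending inventory (cost pool remaining) = $4,627.83

COGS = $12,688.17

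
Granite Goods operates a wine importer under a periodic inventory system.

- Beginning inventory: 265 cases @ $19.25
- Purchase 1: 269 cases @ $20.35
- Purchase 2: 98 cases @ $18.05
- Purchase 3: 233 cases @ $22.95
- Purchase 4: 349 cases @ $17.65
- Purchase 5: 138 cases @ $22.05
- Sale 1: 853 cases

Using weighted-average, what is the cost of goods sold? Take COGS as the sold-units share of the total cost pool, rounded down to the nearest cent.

COGS = $16,968.13

Sale 1, sell 853: 853/1352 × $26,894.40 → $16,968.13
Ending inventory (cost pool remaining) = $9,926.27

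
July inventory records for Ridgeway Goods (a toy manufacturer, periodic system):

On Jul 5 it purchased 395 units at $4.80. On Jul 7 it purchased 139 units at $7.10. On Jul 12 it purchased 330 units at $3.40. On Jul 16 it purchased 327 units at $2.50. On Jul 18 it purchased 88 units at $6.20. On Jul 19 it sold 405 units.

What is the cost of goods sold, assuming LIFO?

Jul 19, 405 sold [LIFO — newest first]: 88 @ $6.20 + 317 @ $2.50 = $1,338.10
Ending inventory: 395 @ $4.80 + 139 @ $7.10 + 330 @ $3.40 + 10 @ $2.50 = $4,029.90
Check: goods available $5,368.00 = COGS $1,338.10 + ending $4,029.90

COGS = $1,338.10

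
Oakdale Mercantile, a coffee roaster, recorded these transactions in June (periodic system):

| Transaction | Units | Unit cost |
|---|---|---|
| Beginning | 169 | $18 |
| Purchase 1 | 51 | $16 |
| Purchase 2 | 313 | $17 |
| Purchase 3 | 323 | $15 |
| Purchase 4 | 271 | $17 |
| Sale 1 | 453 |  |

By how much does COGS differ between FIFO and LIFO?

FIFO COGS: 169 @ $18 + 51 @ $16 + 233 @ $17 = $7,819
LIFO COGS: 271 @ $17 + 182 @ $15 = $7,337
Difference = |$7,819 − $7,337| = $482

$482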